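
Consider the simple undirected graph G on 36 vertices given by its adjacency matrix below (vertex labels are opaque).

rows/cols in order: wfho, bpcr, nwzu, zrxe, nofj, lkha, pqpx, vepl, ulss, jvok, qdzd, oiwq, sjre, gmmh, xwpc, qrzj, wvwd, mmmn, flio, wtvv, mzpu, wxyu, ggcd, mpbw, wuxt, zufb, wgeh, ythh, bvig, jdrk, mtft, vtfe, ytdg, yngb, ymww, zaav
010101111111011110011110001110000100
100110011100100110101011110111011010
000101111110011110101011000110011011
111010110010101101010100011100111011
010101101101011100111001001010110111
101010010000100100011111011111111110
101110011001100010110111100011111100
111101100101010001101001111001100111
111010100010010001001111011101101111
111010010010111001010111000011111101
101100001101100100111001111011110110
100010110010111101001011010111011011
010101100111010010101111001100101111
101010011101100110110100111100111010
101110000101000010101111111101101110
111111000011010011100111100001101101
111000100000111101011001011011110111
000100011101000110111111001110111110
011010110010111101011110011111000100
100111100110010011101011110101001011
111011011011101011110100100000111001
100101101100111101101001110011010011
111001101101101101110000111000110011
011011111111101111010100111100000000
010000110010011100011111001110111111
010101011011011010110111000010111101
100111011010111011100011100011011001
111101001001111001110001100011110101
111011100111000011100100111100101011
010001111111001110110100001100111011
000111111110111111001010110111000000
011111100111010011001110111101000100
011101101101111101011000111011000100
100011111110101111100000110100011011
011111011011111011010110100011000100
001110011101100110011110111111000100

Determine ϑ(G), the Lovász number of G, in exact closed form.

8

N(flio) = {bpcr, nwzu, nofj, pqpx, vepl, qdzd, sjre, gmmh, xwpc, qrzj, mmmn, wtvv, mzpu, wxyu, ggcd, zufb, wgeh, ythh, bvig, jdrk, yngb}, |N(flio)| = 21.
Vertex xwpc has 21 neighbors: wfho, nwzu, zrxe, nofj, jvok, oiwq, wvwd, flio, mzpu, wxyu, ggcd, mpbw, wuxt, zufb, wgeh, ythh, jdrk, mtft, ytdg, yngb, ymww.
Vertex wuxt has 21 neighbors: bpcr, pqpx, vepl, qdzd, gmmh, xwpc, qrzj, wtvv, mzpu, wxyu, ggcd, mpbw, wgeh, ythh, bvig, mtft, vtfe, ytdg, yngb, ymww, zaav.
N(wtvv) = {wfho, zrxe, nofj, lkha, pqpx, jvok, qdzd, gmmh, wvwd, mmmn, flio, mzpu, ggcd, mpbw, wuxt, zufb, ythh, jdrk, ytdg, ymww, zaav}, |N(wtvv)| = 21.
Every vertex has degree 21 (N=36); this is K(9,2), the Kneser graph.
The 3 distinct eigenvalues: [21.0, 1.0, -6.0].
Lovász: ϑ = −36(-6)/(21+-1*(-6)) = 8.
= 8.00000000… (decimal).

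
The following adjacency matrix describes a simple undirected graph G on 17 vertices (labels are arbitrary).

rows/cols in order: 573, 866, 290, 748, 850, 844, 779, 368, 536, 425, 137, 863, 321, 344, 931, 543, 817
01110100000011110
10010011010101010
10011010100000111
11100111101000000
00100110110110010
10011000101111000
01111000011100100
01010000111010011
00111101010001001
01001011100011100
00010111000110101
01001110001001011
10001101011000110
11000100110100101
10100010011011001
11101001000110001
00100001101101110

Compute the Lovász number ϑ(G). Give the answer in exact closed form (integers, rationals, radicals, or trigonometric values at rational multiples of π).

Vertex 931 has 8 neighbors: 573, 290, 779, 425, 137, 321, 344, 817.
deg(850) = 8; N(850) = {290, 844, 779, 536, 425, 863, 321, 543}.
Vertex 137 has 8 neighbors: 748, 844, 779, 368, 863, 321, 931, 817.
Vertex 844 has 8 neighbors: 573, 748, 850, 536, 137, 863, 321, 344.
deg(v) = 8 for all v (|V|=17); Paley(17): SR with (k,λ,μ)=(8,3,4).
spec(A) ≈ [8.0, 1.5616, -2.5616] (distinct, 4 d.p.).
With N=17: ϑ(G) = 17·(-(-sqrt(17)/2 - 1/2))/(8−(-sqrt(17)/2 - 1/2)) = sqrt(17).
≈ 4.123106 (to 6 d.p.).

sqrt(17)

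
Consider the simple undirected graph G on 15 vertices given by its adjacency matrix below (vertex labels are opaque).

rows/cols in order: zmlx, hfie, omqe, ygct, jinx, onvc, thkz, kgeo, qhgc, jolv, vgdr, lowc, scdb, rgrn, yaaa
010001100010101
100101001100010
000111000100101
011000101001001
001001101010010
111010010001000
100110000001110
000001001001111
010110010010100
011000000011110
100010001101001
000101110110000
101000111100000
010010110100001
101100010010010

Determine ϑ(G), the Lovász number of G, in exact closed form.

N(vgdr) = {zmlx, jinx, qhgc, jolv, lowc, yaaa}, |N(vgdr)| = 6.
Vertex rgrn has 6 neighbors: hfie, jinx, thkz, kgeo, jolv, yaaa.
deg(yaaa) = 6; N(yaaa) = {zmlx, omqe, ygct, kgeo, vgdr, rgrn}.
Vertex hfie has 6 neighbors: zmlx, ygct, onvc, qhgc, jolv, rgrn.
Regular of degree 6 on 15 vertices: Kneser-type, 2-subsets of [6].
The 3 distinct eigenvalues: [6.0, 1.0, -3.0].
−15·(-3) / ((6)−(-3)) = 5 = ϑ(G).
= 5.000000000… (decimal).

5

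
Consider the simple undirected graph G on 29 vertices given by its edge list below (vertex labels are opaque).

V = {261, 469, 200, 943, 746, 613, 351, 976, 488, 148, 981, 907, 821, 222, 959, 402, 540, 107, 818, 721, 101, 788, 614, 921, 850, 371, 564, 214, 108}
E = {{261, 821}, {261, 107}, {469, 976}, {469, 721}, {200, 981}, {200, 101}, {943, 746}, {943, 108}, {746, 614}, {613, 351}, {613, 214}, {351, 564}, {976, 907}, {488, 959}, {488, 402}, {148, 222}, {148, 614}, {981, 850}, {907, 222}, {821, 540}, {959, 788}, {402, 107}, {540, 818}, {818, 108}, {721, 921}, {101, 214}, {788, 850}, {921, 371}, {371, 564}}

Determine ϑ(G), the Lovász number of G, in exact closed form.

29*cos(pi/29)/(cos(pi/29) + 1)

Vertex 943 has 2 neighbors: 746, 108.
N(488) = {959, 402}, |N(488)| = 2.
deg(108) = 2; N(108) = {943, 818}.
deg(351) = 2; N(351) = {613, 564}.
G on 29 vertices is 2-regular; this is C_{29}, the 29-cycle.
The 15 distinct eigenvalues: [2.0, 1.953, 1.815, 1.592, 1.295, 0.937, 0.535, 0.108, -0.324, -0.74, -1.122, -1.452, -1.714, -1.895, -1.988].
ϑ = −N·λ_min/(λ_max−λ_min) = −29·(-2*cos(pi/29))/(2−(-2*cos(pi/29))) = 29*cos(pi/29)/(cos(pi/29) + 1).
= 14.45737526… (decimal).
Sandwich: α(G)=14 ≤ ϑ(G)=29*cos(pi/29)/(cos(pi/29) + 1) ≤ χ(Ḡ)=15 (both strict).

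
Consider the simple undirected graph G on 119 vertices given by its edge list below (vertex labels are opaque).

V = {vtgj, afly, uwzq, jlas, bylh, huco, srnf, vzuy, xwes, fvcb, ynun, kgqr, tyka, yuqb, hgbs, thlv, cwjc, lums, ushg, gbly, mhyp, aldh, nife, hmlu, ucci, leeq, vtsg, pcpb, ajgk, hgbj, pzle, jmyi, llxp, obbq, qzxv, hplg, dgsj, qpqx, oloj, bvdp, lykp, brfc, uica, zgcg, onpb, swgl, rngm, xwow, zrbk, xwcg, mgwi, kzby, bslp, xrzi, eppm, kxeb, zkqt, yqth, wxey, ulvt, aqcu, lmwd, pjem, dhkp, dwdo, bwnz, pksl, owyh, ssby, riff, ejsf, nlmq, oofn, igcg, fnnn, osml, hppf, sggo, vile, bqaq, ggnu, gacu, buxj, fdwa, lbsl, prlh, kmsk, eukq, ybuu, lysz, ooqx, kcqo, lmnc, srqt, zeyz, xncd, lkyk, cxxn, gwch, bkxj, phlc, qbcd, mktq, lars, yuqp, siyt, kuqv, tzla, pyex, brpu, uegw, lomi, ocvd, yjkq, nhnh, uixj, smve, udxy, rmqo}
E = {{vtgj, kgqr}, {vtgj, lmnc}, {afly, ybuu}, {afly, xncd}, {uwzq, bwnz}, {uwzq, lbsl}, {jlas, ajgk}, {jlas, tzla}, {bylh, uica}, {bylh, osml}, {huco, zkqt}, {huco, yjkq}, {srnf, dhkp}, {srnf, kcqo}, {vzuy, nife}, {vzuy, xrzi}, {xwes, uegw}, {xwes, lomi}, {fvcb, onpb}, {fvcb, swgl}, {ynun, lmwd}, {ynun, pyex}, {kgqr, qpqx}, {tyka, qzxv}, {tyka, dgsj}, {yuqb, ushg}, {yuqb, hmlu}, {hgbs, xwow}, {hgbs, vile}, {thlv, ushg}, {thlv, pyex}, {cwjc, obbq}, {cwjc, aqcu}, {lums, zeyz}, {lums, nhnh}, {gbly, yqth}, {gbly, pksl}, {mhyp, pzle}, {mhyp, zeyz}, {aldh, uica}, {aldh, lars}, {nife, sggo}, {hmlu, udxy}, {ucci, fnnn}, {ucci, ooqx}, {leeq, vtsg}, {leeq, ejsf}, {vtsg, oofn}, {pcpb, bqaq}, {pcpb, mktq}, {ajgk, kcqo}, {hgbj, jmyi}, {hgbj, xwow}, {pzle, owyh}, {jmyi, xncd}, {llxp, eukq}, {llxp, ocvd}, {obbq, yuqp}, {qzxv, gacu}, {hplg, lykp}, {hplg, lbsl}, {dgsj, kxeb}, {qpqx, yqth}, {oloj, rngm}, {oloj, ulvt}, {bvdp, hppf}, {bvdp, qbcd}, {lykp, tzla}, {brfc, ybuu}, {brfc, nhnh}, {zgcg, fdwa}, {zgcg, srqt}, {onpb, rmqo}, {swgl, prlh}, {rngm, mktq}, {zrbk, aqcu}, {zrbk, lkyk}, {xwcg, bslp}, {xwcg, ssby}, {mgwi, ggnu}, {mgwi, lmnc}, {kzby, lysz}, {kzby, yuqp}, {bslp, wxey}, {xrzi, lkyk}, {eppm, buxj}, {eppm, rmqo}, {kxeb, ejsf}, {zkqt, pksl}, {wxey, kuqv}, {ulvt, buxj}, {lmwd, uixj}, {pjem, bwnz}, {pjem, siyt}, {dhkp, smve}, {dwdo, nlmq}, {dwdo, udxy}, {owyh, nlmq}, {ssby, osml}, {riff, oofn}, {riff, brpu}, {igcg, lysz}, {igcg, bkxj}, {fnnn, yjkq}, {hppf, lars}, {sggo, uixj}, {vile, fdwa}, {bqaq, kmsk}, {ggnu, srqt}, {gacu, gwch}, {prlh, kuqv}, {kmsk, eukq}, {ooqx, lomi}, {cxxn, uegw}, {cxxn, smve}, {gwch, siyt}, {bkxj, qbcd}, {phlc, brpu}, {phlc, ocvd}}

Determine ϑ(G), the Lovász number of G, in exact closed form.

deg(lysz) = 2; N(lysz) = {kzby, igcg}.
N(udxy) = {hmlu, dwdo}, |N(udxy)| = 2.
deg(smve) = 2; N(smve) = {dhkp, cxxn}.
Vertex jlas has 2 neighbors: ajgk, tzla.
deg(v) = 2 for all v (|V|=119); the odd cycle C_{119}.
spec(A) ≈ [2.0, 1.9972, 1.9889, 1.975, 1.9556, 1.9307, 1.9005, 1.8649, 1.8242, 1.7784, 1.7276, 1.672, 1.6118, 1.5471, 1.478, 1.4048, 1.3278, 1.247, 1.1627, 1.0752, 0.9847, 0.8915, 0.7957, 0.6978, 0.5979, 0.4964, 0.3934, 0.2894, 0.1845, 0.0792, -0.0264, -0.1319, -0.237, -0.3415, -0.445, -0.5473, -0.6481, -0.747, -0.8439, -0.9384, -1.0303, -1.1194, -1.2053, -1.2878, -1.3668, -1.4419, -1.5131, -1.58, -1.6425, -1.7004, -1.7536, -1.8019, -1.8452, -1.8834, -1.9163, -1.9438, -1.9659, -1.9826, -1.9937, -1.9993] (distinct, 4 d.p.).
Lovász: ϑ = −119(-2*cos(pi/119))/(2+-(-1)*2*cos(pi/119)) = 119*cos(pi/119)/(cos(pi/119) + 1).
≈ 59.48963156 (to 8 d.p.).
α=59, χ(Ḡ)=60; ϑ=119*cos(pi/119)/(cos(pi/119) + 1) lies between (both strict).

119*cos(pi/119)/(cos(pi/119) + 1)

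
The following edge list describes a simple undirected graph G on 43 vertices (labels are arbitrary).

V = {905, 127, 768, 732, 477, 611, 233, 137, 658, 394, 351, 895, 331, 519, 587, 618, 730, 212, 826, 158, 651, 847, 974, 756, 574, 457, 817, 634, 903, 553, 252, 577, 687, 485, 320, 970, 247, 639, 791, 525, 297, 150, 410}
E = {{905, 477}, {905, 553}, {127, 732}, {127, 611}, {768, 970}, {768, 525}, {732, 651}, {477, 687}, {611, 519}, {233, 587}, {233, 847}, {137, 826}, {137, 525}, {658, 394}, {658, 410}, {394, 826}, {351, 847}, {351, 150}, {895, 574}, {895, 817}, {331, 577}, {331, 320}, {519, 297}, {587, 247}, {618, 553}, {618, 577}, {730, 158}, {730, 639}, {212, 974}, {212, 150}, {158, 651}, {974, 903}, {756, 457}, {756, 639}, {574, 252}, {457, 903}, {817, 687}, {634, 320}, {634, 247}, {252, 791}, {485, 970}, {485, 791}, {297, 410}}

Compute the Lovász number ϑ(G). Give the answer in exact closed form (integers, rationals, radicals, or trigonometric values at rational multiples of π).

N(618) = {553, 577}, |N(618)| = 2.
Vertex 410 has 2 neighbors: 658, 297.
N(905) = {477, 553}, |N(905)| = 2.
N(351) = {847, 150}, |N(351)| = 2.
Every vertex has degree 2 (N=43); the odd cycle C_{43}.
The 22 distinct eigenvalues: [2.0, 1.9787, 1.9152, 1.8109, 1.668, 1.4895, 1.2793, 1.0419, 0.7822, 0.5059, 0.2187, -0.073, -0.3633, -0.6458, -0.9145, -1.1637, -1.3881, -1.583, -1.7441, -1.868, -1.9522, -1.9947].
−43·(-2*cos(pi/43)) / ((2)−(-2*cos(pi/43))) = 43*cos(pi/43)/(cos(pi/43) + 1) = ϑ(G).
ϑ(G) ≈ 21.471283746.
Sandwich: α(G)=21 ≤ ϑ(G)=43*cos(pi/43)/(cos(pi/43) + 1) ≤ χ(Ḡ)=22 (both strict).

43*cos(pi/43)/(cos(pi/43) + 1)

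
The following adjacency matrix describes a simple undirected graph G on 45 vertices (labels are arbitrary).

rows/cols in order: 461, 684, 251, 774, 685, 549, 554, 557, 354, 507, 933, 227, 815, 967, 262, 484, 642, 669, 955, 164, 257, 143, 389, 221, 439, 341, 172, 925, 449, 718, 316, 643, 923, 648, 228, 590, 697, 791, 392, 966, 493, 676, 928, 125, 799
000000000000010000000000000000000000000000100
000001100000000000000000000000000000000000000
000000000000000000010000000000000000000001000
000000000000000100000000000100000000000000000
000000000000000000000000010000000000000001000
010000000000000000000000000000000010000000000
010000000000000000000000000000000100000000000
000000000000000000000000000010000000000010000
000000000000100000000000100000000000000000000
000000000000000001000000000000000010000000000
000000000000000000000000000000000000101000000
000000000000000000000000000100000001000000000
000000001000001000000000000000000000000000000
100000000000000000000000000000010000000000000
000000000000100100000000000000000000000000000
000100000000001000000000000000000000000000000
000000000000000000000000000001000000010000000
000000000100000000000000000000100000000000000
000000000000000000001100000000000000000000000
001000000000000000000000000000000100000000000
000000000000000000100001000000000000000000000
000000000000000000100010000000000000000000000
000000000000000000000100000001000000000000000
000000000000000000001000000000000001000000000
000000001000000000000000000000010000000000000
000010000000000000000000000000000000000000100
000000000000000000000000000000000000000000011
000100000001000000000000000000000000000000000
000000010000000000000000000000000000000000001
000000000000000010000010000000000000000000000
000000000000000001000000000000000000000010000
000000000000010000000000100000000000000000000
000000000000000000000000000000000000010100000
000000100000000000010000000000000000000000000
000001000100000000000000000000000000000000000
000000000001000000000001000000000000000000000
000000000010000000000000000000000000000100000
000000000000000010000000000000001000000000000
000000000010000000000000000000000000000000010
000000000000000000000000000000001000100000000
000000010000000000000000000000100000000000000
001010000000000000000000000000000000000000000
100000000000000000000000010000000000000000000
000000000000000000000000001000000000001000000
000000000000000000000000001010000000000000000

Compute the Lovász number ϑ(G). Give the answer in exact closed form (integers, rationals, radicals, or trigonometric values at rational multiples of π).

45*cos(pi/45)/(cos(pi/45) + 1)

N(316) = {669, 493}, |N(316)| = 2.
Vertex 923 has 2 neighbors: 791, 966.
N(643) = {967, 439}, |N(643)| = 2.
Vertex 125 has 2 neighbors: 172, 392.
2-regular, N=45; connected 2-regular on 45 ⇒ C_{45}.
spec(A) ≈ [2.0, 1.981, 1.923, 1.827, 1.696, 1.532, 1.338, 1.118, 0.877, 0.618, 0.347, 0.07, -0.209, -0.484, -0.749, -1.0, -1.231, -1.439, -1.618, -1.766, -1.879, -1.956, -1.995] (distinct, 3 d.p.).
Lovász (edge-transitive): ϑ = −45·(-2*cos(pi/45))/((2)−(-2*cos(pi/45))) = 45*cos(pi/45)/(cos(pi/45) + 1).
Numerically 22.4726.
Check 22 ≤ 45*cos(pi/45)/(cos(pi/45) + 1) ≤ 23: both strict.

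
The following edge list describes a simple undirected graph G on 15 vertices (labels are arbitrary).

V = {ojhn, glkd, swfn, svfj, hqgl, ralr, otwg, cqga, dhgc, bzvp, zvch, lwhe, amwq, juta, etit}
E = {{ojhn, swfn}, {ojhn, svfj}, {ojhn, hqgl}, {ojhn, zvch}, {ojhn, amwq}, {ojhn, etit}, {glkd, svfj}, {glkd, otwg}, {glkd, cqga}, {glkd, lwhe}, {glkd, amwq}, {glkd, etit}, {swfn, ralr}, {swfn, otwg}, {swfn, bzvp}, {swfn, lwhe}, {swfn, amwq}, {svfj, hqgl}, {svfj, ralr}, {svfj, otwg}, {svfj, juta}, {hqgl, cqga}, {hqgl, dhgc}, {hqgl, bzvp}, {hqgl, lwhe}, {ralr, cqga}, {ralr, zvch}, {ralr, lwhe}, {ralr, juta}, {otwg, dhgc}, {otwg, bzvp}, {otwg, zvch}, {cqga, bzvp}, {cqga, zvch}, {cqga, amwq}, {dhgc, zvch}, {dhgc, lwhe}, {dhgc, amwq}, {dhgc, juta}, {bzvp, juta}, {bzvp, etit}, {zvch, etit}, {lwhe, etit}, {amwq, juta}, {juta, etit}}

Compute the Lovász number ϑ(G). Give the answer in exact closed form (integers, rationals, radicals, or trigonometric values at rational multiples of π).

5

Vertex ojhn has 6 neighbors: swfn, svfj, hqgl, zvch, amwq, etit.
deg(lwhe) = 6; N(lwhe) = {glkd, swfn, hqgl, ralr, dhgc, etit}.
Vertex hqgl has 6 neighbors: ojhn, svfj, cqga, dhgc, bzvp, lwhe.
N(glkd) = {svfj, otwg, cqga, lwhe, amwq, etit}, |N(glkd)| = 6.
G on 15 vertices is 6-regular; this is K(6,2), the Kneser graph.
spec(A) ≈ [6.0, 1.0, -3.0] (distinct, 5 d.p.).
Lovász (edge-transitive): ϑ = −15·(-3)/((6)−(-3)) = 5.
Numerically 5.000000000.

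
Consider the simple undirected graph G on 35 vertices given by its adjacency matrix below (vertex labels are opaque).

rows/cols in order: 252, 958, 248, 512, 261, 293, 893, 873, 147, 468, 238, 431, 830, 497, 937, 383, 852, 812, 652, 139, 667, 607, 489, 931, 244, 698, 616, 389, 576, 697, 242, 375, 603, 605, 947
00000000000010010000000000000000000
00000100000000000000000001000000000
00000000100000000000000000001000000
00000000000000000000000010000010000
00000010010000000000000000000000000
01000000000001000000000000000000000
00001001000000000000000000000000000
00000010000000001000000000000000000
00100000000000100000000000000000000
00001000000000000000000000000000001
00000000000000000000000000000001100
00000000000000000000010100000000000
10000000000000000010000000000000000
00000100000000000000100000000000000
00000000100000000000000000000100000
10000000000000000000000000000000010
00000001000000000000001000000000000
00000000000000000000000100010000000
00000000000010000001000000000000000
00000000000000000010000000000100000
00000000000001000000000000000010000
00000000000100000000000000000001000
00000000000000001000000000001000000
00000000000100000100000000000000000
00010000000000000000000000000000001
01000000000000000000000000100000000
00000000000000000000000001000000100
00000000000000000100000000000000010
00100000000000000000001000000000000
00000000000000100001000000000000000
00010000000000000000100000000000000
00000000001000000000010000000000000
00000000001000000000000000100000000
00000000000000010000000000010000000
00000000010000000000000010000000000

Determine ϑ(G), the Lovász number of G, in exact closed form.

35*cos(pi/35)/(cos(pi/35) + 1)

deg(431) = 2; N(431) = {607, 931}.
deg(697) = 2; N(697) = {937, 139}.
N(238) = {375, 603}, |N(238)| = 2.
deg(293) = 2; N(293) = {958, 497}.
Every vertex has degree 2 (N=35); connected 2-regular on 35 ⇒ C_{35}.
A has 18 distinct eigenvalues ≈ [2.0, 1.96786, 1.87247, 1.7169, 1.50614, 1.24698, 0.94774, 0.61803, 0.26847, -0.08973, -0.44504, -0.78605, -1.10179, -1.38213, -1.61803, -1.80194, -1.92793, -1.99195].
λ_max=2, λ_min=-2*cos(pi/35); ϑ = −35·λ_min/(λ_max−λ_min) = 35*cos(pi/35)/(cos(pi/35) + 1).
= 17.464704… (decimal).
Sandwich: α(G)=17 ≤ ϑ(G)=35*cos(pi/35)/(cos(pi/35) + 1) ≤ χ(Ḡ)=18 (both strict).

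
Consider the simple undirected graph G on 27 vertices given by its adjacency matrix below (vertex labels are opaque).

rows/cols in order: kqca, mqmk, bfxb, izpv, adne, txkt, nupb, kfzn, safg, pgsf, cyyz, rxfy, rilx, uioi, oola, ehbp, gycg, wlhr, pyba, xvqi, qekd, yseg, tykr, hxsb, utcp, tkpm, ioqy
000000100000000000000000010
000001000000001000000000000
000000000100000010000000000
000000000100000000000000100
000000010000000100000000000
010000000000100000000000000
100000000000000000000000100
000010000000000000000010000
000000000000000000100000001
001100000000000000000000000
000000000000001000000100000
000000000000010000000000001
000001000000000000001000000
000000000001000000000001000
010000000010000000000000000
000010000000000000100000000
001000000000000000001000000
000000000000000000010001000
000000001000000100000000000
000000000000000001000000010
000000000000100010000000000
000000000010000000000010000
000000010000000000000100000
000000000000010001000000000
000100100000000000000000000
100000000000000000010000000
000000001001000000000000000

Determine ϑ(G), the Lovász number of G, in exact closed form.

deg(kfzn) = 2; N(kfzn) = {adne, tykr}.
N(bfxb) = {pgsf, gycg}, |N(bfxb)| = 2.
N(yseg) = {cyyz, tykr}, |N(yseg)| = 2.
Vertex ehbp has 2 neighbors: adne, pyba.
Every vertex has degree 2 (N=27); the odd cycle C_{27}.
A has 14 distinct eigenvalues ≈ [2.0, 1.9461, 1.7873, 1.5321, 1.1943, 0.7922, 0.3473, -0.1163, -0.5736, -1.0, -1.3725, -1.671, -1.8794, -1.9865].
Lovász (edge-transitive): ϑ = −27·(-2*cos(pi/27))/((2)−(-2*cos(pi/27))) = 27*cos(pi/27)/(cos(pi/27) + 1).
ϑ(G) ≈ 13.45420409.
α=13, χ(Ḡ)=14; ϑ=27*cos(pi/27)/(cos(pi/27) + 1) lies between (both strict).

27*cos(pi/27)/(cos(pi/27) + 1)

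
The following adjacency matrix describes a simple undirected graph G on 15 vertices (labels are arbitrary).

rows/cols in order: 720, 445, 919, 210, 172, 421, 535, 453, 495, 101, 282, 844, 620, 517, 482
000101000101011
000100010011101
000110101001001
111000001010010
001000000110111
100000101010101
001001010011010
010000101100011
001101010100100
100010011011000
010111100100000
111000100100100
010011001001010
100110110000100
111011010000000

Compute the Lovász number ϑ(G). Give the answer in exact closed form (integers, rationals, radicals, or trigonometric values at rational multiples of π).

N(720) = {210, 421, 101, 844, 517, 482}, |N(720)| = 6.
N(919) = {210, 172, 535, 495, 844, 482}, |N(919)| = 6.
Vertex 101 has 6 neighbors: 720, 172, 453, 495, 282, 844.
deg(495) = 6; N(495) = {919, 210, 421, 453, 101, 620}.
15-vertex 6-regular graph: Kneser-type, 2-subsets of [6].
Distinct eigenvalues (to 4 d.p.): [6.0, 1.0, -3.0].
−15·(-3) / ((6)−(-3)) = 5 = ϑ(G).
Numerically 5.00000.

5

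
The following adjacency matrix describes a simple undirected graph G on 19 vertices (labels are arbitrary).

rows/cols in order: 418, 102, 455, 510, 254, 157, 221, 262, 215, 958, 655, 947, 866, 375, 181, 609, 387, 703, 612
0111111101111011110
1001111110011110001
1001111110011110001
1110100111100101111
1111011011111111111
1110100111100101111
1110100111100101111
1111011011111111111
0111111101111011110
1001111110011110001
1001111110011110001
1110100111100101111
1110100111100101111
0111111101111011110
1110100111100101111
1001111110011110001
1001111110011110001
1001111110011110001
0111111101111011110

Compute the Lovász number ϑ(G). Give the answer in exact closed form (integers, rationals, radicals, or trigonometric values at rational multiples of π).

7

Vertex 102 has 12 neighbors: 418, 510, 254, 157, 221, 262, 215, 947, 866, 375, 181, 612.
N(157) = {418, 102, 455, 254, 262, 215, 958, 655, 375, 609, 387, 703, 612}, |N(157)| = 13.
Vertex 375 has 15 neighbors: 102, 455, 510, 254, 157, 221, 262, 958, 655, 947, 866, 181, 609, 387, 703.
N(958) = {418, 510, 254, 157, 221, 262, 215, 947, 866, 375, 181, 612}, |N(958)| = 12.
Complete multipartite on [7, 6, 4, 2]: sandwich collapses at ϑ=7.
= 7.0000… (decimal).
Check 7 ≤ 7 ≤ 7: collapsed.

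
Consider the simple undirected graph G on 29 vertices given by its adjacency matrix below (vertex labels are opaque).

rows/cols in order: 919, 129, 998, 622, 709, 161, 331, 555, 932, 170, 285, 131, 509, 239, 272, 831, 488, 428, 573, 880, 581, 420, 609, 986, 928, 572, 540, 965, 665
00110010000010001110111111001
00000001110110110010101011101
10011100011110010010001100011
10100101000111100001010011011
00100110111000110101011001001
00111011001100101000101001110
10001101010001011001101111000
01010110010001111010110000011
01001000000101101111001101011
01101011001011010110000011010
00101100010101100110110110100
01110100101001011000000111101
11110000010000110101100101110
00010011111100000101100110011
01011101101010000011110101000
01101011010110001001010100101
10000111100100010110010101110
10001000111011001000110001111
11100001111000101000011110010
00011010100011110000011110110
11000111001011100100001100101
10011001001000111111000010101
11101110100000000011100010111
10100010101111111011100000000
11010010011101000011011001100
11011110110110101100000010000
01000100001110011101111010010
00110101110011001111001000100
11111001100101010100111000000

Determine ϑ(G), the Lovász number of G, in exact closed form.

sqrt(29)

N(919) = {998, 622, 331, 509, 488, 428, 573, 581, 420, 609, 986, 928, 572, 665}, |N(919)| = 14.
Vertex 998 has 14 neighbors: 919, 622, 709, 161, 170, 285, 131, 509, 831, 573, 609, 986, 965, 665.
N(928) = {919, 129, 622, 331, 170, 285, 131, 239, 573, 880, 420, 609, 572, 540}, |N(928)| = 14.
Vertex 428 has 14 neighbors: 919, 709, 932, 170, 285, 509, 239, 488, 581, 420, 572, 540, 965, 665.
29-vertex 14-regular graph: SR(29,14,6,7) — a Paley graph.
spec(A) ≈ [14.0, 2.1926, -3.1926] (distinct, 4 d.p.).
−29·(-sqrt(29)/2 - 1/2) / ((14)−(-sqrt(29)/2 - 1/2)) = sqrt(29) = ϑ(G).
= 5.38516481… (decimal).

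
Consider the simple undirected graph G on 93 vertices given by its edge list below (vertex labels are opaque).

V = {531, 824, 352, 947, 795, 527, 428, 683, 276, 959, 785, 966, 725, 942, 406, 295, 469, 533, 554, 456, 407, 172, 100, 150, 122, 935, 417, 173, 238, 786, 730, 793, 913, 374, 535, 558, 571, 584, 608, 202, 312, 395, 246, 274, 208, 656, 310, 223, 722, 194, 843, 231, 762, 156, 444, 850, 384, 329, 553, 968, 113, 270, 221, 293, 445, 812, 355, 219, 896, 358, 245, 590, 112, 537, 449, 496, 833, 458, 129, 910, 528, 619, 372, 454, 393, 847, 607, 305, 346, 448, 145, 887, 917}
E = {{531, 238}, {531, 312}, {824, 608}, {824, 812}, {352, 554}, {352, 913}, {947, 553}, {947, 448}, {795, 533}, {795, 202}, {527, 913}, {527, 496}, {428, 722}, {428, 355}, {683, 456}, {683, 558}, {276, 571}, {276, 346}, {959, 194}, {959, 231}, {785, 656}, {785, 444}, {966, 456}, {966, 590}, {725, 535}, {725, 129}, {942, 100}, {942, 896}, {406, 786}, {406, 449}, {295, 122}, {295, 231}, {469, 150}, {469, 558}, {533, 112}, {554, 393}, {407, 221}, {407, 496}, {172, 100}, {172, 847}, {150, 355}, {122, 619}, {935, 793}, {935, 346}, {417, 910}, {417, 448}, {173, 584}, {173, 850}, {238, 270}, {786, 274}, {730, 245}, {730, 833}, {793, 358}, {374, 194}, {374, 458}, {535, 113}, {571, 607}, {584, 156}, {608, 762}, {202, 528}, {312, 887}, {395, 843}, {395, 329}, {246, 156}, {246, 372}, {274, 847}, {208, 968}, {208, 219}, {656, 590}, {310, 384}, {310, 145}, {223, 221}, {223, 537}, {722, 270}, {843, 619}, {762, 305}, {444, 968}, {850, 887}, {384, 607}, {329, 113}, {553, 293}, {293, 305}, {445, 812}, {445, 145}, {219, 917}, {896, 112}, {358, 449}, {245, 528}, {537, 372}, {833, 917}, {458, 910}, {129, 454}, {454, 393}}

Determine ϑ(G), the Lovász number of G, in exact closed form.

93*cos(pi/93)/(cos(pi/93) + 1)

Vertex 329 has 2 neighbors: 395, 113.
Vertex 847 has 2 neighbors: 172, 274.
N(428) = {722, 355}, |N(428)| = 2.
N(725) = {535, 129}, |N(725)| = 2.
G on 93 vertices is 2-regular; connected 2-regular on 93 ⇒ C_{93}.
spec(A) ≈ [2.0, 1.9954, 1.9818, 1.9591, 1.9274, 1.887, 1.8379, 1.7805, 1.7149, 1.6415, 1.5606, 1.4727, 1.3779, 1.2769, 1.1701, 1.0579, 0.9409, 0.8196, 0.6946, 0.5664, 0.4356, 0.3029, 0.1687, 0.0338, -0.1013, -0.2359, -0.3695, -0.5013, -0.6309, -0.7576, -0.8808, -1.0, -1.1146, -1.2242, -1.3282, -1.4261, -1.5175, -1.602, -1.6792, -1.7487, -1.8102, -1.8635, -1.9083, -1.9443, -1.9715, -1.9897, -1.9989] (distinct, 4 d.p.).
With N=93: ϑ(G) = 93·(-(-1)*2*cos(pi/93))/(2−(-2*cos(pi/93))) = 93*cos(pi/93)/(cos(pi/93) + 1).
ϑ(G) ≈ 46.486732.
Sandwich: α(G)=46 ≤ ϑ(G)=93*cos(pi/93)/(cos(pi/93) + 1) ≤ χ(Ḡ)=47 (both strict).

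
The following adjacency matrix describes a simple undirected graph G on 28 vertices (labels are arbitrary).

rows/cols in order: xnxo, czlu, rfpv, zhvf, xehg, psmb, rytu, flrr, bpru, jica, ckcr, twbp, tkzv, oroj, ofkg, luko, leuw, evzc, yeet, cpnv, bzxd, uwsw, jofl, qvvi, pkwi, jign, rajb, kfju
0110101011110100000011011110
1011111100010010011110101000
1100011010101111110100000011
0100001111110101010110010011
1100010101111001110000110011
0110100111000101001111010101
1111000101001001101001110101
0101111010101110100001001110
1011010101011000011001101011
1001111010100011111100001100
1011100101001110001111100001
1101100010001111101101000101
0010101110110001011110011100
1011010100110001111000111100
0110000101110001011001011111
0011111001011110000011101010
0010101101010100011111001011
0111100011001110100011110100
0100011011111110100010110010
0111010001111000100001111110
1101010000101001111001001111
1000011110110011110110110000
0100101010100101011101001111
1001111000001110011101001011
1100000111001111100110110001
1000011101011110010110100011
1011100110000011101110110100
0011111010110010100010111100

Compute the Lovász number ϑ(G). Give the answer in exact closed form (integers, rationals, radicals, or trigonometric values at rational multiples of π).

Vertex luko has 15 neighbors: rfpv, zhvf, xehg, psmb, rytu, jica, twbp, tkzv, oroj, ofkg, bzxd, uwsw, jofl, pkwi, rajb.
N(pkwi) = {xnxo, czlu, flrr, bpru, jica, tkzv, oroj, ofkg, luko, leuw, cpnv, bzxd, jofl, qvvi, kfju}, |N(pkwi)| = 15.
deg(xnxo) = 15; N(xnxo) = {czlu, rfpv, xehg, rytu, bpru, jica, ckcr, twbp, oroj, bzxd, uwsw, qvvi, pkwi, jign, rajb}.
N(rfpv) = {xnxo, czlu, psmb, rytu, bpru, ckcr, tkzv, oroj, ofkg, luko, leuw, evzc, cpnv, rajb, kfju}, |N(rfpv)| = 15.
G on 28 vertices is 15-regular; this is K(8,2), the Kneser graph.
A has 3 distinct eigenvalues ≈ [15.0, 1.0, -5.0].
With N=28: ϑ(G) = 28·(-1*(-5))/(15−(-5)) = 7.
= 7.00000000… (decimal).

7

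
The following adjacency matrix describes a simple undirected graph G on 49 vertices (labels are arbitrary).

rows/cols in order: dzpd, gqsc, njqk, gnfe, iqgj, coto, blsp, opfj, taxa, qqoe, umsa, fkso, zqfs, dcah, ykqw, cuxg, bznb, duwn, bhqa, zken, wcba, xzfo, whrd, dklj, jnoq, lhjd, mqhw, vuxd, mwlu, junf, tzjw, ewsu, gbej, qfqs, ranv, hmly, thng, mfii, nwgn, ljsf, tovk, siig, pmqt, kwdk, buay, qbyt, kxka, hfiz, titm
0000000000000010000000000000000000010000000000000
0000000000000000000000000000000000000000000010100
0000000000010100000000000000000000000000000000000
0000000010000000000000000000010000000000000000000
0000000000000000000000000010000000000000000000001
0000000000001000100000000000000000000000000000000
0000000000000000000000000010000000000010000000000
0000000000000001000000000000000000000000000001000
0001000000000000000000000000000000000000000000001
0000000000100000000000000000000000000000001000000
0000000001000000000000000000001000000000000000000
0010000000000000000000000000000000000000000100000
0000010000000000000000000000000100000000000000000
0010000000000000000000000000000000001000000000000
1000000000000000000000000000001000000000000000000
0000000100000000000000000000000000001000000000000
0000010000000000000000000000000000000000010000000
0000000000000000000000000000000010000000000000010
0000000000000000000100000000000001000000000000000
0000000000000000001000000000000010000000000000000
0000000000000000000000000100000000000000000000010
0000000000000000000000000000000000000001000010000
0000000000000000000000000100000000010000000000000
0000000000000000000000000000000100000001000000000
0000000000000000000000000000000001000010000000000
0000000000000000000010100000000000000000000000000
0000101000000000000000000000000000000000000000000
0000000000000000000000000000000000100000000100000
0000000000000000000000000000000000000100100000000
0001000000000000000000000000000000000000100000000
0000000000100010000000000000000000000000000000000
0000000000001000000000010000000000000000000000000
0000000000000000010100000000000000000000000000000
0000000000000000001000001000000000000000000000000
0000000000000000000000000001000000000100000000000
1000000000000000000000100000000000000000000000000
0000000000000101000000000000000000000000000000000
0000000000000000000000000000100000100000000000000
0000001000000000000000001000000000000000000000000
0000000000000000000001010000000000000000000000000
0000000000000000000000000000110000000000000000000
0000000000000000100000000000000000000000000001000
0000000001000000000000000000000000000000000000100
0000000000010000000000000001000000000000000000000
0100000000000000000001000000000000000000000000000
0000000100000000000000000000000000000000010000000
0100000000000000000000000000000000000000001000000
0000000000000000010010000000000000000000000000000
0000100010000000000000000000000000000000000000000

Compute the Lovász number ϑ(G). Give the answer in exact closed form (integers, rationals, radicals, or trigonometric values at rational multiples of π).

deg(siig) = 2; N(siig) = {bznb, qbyt}.
Vertex opfj has 2 neighbors: cuxg, qbyt.
N(dklj) = {ewsu, ljsf}, |N(dklj)| = 2.
deg(pmqt) = 2; N(pmqt) = {qqoe, kxka}.
G on 49 vertices is 2-regular; the odd cycle C_{49}.
A has 25 distinct eigenvalues ≈ [2.0, 1.9836, 1.9346, 1.8538, 1.7426, 1.6028, 1.4367, 1.247, 1.0368, 0.8096, 0.5691, 0.3192, 0.0641, -0.192, -0.445, -0.6907, -0.9251, -1.1442, -1.3446, -1.5229, -1.6762, -1.8019, -1.8981, -1.9631, -1.9959].
−49·(-2*cos(pi/49)) / ((2)−(-2*cos(pi/49))) = 49*cos(pi/49)/(cos(pi/49) + 1) = ϑ(G).
ϑ(G) ≈ 24.474805178.
α=24, χ(Ḡ)=25; ϑ=49*cos(pi/49)/(cos(pi/49) + 1) lies between (both strict).

49*cos(pi/49)/(cos(pi/49) + 1)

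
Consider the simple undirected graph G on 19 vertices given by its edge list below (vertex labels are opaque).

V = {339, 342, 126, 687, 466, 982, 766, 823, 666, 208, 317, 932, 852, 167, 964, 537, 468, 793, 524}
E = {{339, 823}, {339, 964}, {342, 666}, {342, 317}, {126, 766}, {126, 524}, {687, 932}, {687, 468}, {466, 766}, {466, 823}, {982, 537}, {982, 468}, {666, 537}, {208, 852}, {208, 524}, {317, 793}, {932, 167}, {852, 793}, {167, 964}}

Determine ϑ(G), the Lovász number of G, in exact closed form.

N(687) = {932, 468}, |N(687)| = 2.
deg(982) = 2; N(982) = {537, 468}.
N(823) = {339, 466}, |N(823)| = 2.
Vertex 666 has 2 neighbors: 342, 537.
G on 19 vertices is 2-regular; this is C_{19}, the 19-cycle.
The 10 distinct eigenvalues: [2.0, 1.89163, 1.57828, 1.0939, 0.49097, -0.16516, -0.80339, -1.35456, -1.75895, -1.97272].
With N=19: ϑ(G) = 19·(-(-1)*2*cos(pi/19))/(2−(-2*cos(pi/19))) = 19*cos(pi/19)/(cos(pi/19) + 1).
≈ 9.43477 (to 5 d.p.).
Lovász sandwich 9 ≤ 19*cos(pi/19)/(cos(pi/19) + 1) ≤ 10: both strict.

19*cos(pi/19)/(cos(pi/19) + 1)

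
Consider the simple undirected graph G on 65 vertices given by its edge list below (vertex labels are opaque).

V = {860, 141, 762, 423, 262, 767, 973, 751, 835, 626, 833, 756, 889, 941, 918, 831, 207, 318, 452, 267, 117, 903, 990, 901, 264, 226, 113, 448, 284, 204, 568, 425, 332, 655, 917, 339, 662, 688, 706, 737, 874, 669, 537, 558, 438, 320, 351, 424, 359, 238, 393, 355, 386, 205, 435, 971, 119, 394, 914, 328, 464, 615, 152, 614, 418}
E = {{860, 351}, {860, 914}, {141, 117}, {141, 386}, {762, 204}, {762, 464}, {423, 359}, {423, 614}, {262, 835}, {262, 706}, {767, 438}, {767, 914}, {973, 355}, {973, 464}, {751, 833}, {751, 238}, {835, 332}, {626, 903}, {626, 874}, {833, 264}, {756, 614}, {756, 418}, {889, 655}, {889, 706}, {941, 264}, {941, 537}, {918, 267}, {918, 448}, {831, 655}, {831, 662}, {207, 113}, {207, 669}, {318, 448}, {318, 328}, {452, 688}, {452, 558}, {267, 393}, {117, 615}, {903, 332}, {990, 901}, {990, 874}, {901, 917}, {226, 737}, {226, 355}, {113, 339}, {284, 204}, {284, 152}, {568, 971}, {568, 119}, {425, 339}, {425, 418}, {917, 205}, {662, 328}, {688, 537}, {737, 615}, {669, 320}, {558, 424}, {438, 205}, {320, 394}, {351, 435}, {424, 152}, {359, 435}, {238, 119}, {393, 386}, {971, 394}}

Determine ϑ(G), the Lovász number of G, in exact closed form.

N(438) = {767, 205}, |N(438)| = 2.
Vertex 918 has 2 neighbors: 267, 448.
N(355) = {973, 226}, |N(355)| = 2.
Vertex 204 has 2 neighbors: 762, 284.
2-regular, N=65; a single 65-cycle (edge-transitive).
Distinct eigenvalues (to 6 d.p.): [2.0, 1.990663, 1.96274, 1.916492, 1.852349, 1.770912, 1.67294, 1.559349, 1.431198, 1.289684, 1.136129, 0.971967, 0.798729, 0.618034, 0.431568, 0.241073, 0.048327, -0.14487, -0.336714, -0.525415, -0.70921, -0.886383, -1.05528, -1.214325, -1.362032, -1.497021, -1.618034, -1.723939, -1.813749, -1.886624, -1.941884, -1.979013, -1.997664].
ϑ = −N·λ_min/(λ_max−λ_min) = −65·(-2*cos(pi/65))/(2−(-2*cos(pi/65))) = 65*cos(pi/65)/(cos(pi/65) + 1).
ϑ(G) ≈ 32.481013.
32 ≤ 65*cos(pi/65)/(cos(pi/65) + 1) ≤ 33: both strict.

65*cos(pi/65)/(cos(pi/65) + 1)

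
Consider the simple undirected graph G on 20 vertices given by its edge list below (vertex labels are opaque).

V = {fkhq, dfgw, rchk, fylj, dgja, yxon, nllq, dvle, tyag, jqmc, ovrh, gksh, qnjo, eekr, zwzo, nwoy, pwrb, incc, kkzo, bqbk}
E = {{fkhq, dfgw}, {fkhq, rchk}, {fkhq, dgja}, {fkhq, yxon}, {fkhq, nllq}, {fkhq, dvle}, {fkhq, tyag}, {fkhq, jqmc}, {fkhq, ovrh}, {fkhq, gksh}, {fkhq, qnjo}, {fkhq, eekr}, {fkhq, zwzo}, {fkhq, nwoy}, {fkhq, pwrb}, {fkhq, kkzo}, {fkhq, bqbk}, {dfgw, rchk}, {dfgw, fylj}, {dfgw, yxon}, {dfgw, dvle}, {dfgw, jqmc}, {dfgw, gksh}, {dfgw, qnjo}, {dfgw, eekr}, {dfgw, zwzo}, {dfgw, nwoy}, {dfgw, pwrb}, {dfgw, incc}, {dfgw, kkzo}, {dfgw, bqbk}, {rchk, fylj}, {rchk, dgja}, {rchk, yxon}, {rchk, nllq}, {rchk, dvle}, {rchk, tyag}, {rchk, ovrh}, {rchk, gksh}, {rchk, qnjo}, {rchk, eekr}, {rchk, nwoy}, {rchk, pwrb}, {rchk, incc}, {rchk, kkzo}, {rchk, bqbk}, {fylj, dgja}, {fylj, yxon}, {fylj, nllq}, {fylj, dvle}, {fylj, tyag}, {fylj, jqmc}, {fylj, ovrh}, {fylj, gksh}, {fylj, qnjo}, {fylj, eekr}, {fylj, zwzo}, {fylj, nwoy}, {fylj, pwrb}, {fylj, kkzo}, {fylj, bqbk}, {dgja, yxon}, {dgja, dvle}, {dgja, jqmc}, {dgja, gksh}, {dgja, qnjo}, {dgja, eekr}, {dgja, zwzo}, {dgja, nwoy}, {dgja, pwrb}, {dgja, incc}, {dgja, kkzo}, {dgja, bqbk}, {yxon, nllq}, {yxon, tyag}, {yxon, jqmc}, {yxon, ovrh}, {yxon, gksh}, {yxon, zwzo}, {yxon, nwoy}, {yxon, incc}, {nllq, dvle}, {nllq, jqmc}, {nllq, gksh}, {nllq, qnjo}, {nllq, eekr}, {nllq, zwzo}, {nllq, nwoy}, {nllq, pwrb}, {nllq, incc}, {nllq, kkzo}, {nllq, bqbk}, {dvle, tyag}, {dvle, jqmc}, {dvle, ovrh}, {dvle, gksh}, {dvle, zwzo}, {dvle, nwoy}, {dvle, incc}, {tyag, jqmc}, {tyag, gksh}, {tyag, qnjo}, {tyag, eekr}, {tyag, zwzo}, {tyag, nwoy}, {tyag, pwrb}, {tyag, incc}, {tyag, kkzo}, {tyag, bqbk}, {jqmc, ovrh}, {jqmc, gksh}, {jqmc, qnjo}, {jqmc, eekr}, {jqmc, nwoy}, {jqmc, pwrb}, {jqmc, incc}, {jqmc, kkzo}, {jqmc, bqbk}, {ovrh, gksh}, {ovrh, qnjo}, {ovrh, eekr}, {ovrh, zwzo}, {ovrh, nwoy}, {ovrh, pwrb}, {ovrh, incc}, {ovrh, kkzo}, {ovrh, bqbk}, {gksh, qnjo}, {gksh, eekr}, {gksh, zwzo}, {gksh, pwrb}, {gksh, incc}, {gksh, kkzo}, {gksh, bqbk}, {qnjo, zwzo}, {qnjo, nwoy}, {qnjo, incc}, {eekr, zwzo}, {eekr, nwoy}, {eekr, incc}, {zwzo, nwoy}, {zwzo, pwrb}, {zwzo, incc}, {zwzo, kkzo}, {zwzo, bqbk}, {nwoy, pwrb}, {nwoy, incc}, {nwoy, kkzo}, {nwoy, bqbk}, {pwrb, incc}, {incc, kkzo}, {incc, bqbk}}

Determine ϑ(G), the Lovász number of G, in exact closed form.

7

Vertex eekr has 13 neighbors: fkhq, dfgw, rchk, fylj, dgja, nllq, tyag, jqmc, ovrh, gksh, zwzo, nwoy, incc.
N(dvle) = {fkhq, dfgw, rchk, fylj, dgja, nllq, tyag, jqmc, ovrh, gksh, zwzo, nwoy, incc}, |N(dvle)| = 13.
N(fylj) = {dfgw, rchk, dgja, yxon, nllq, dvle, tyag, jqmc, ovrh, gksh, qnjo, eekr, zwzo, nwoy, pwrb, kkzo, bqbk}, |N(fylj)| = 17.
Vertex incc has 17 neighbors: dfgw, rchk, dgja, yxon, nllq, dvle, tyag, jqmc, ovrh, gksh, qnjo, eekr, zwzo, nwoy, pwrb, kkzo, bqbk.
K_{7,5,3,3,2} (perfect); ϑ(G) = α(G) = max{7,5,3,3,2} = 7.
Numerically 7.0000000.
Check 7 ≤ 7 ≤ 7: collapsed.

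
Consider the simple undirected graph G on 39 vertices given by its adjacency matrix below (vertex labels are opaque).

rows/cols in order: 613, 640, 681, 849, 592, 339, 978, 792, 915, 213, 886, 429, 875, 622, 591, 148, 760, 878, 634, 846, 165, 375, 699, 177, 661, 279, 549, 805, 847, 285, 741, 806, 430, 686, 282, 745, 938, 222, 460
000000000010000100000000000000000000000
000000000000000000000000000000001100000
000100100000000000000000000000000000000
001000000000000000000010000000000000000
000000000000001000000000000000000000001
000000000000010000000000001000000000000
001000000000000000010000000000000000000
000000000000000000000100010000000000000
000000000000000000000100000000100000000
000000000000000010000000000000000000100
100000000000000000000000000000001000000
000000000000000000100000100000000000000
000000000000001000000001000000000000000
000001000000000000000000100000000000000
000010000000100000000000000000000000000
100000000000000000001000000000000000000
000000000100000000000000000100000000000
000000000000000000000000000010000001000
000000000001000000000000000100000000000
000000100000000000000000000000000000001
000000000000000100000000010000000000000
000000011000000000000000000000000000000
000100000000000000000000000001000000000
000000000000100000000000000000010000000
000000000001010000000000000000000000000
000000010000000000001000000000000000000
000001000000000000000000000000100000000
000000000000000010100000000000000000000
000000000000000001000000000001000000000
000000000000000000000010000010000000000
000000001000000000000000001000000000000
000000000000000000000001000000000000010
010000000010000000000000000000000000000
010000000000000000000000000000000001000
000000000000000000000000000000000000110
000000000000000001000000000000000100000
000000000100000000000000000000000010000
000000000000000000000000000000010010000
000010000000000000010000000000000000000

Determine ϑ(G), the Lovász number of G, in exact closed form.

Vertex 592 has 2 neighbors: 591, 460.
deg(938) = 2; N(938) = {213, 282}.
Vertex 978 has 2 neighbors: 681, 846.
N(222) = {806, 282}, |N(222)| = 2.
Every vertex has degree 2 (N=39); the odd cycle C_{39}.
Distinct eigenvalues (to 5 d.p.): [2.0, 1.9741, 1.89707, 1.77091, 1.59889, 1.38545, 1.13613, 0.85739, 0.55643, 0.24107, -0.08053, -0.40005, -0.70921, -1.0, -1.26489, -1.49702, -1.69038, -1.83996, -1.94188, -1.99351].
Lovász: ϑ = −39(-2*cos(pi/39))/(2+-(-1)*2*cos(pi/39)) = 39*cos(pi/39)/(cos(pi/39) + 1).
Numerically 19.468332.
α=19, χ(Ḡ)=20; ϑ=39*cos(pi/39)/(cos(pi/39) + 1) lies between (both strict).

39*cos(pi/39)/(cos(pi/39) + 1)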